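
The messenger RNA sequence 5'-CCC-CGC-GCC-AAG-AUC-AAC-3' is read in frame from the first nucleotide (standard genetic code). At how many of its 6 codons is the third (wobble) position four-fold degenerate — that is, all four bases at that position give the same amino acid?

Codon 1 CCC (Pro): third position 4-fold.
Codon 2 CGC (Arg): third position 4-fold.
Codon 3 GCC (Ala): third position 4-fold.
Codon 4 AAG (Lys): third position 2-fold.
Codon 5 AUC (Ile): third position 3-fold.
Codon 6 AAC (Asn): third position 2-fold.
Four-fold degenerate third positions: 3.

3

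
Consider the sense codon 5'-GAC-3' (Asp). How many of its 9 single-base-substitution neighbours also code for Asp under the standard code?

Position 1: none → 0 synonymous.
Position 2: none → 0 synonymous.
Position 3: GAT → 1 synonymous.
Total: 0 + 0 + 1 = 1.

1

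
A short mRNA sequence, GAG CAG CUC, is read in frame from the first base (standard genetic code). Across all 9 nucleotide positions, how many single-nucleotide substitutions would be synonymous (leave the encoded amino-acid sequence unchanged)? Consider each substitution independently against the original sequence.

5

Codon 1 (GAG, Glu): 1 synonymous substitution.
Codon 2 (CAG, Gln): 1 synonymous substitution.
Codon 3 (CUC, Leu): 3 synonymous substitutions.
Total: 1 + 1 + 3 = 5.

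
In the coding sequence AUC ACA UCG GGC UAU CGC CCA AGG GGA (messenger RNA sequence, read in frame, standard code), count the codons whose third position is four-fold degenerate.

Codon 1 AUC (Ile): third position 3-fold.
Codon 2 ACA (Thr): third position 4-fold.
Codon 3 UCG (Ser): third position 4-fold.
Codon 4 GGC (Gly): third position 4-fold.
Codon 5 UAU (Tyr): third position 2-fold.
Codon 6 CGC (Arg): third position 4-fold.
Codon 7 CCA (Pro): third position 4-fold.
Codon 8 AGG (Arg): third position 2-fold.
Codon 9 GGA (Gly): third position 4-fold.
Four-fold degenerate third positions: 6.

6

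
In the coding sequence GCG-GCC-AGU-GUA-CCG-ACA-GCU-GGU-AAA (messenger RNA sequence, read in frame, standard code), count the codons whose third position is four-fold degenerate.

7

Codon 1 GCG (Ala): third position 4-fold.
Codon 2 GCC (Ala): third position 4-fold.
Codon 3 AGU (Ser): third position 2-fold.
Codon 4 GUA (Val): third position 4-fold.
Codon 5 CCG (Pro): third position 4-fold.
Codon 6 ACA (Thr): third position 4-fold.
Codon 7 GCU (Ala): third position 4-fold.
Codon 8 GGU (Gly): third position 4-fold.
Codon 9 AAA (Lys): third position 2-fold.
Four-fold degenerate third positions: 7.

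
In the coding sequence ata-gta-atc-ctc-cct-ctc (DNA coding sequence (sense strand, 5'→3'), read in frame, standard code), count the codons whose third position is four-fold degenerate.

Codon 1 ATA (Ile): third position 3-fold.
Codon 2 GTA (Val): third position 4-fold.
Codon 3 ATC (Ile): third position 3-fold.
Codon 4 CTC (Leu): third position 4-fold.
Codon 5 CCT (Pro): third position 4-fold.
Codon 6 CTC (Leu): third position 4-fold.
Four-fold degenerate third positions: 4.

4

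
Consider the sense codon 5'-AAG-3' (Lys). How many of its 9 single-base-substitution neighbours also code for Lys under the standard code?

1

Position 1: none → 0 synonymous.
Position 2: none → 0 synonymous.
Position 3: AAA → 1 synonymous.
Total: 0 + 0 + 1 = 1.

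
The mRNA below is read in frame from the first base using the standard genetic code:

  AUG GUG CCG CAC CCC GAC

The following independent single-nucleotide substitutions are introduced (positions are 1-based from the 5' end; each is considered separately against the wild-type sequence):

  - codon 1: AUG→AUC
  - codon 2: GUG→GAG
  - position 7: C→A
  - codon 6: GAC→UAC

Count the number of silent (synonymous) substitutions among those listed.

0

Codon 1: AUG (Met) → AUC (Ile) — missense.
Codon 2: GUG (Val) → GAG (Glu) — missense.
Codon 3: CCG (Pro) → ACG (Thr) — missense.
Codon 6: GAC (Asp) → UAC (Tyr) — missense.
Synonymous: 0 of 4.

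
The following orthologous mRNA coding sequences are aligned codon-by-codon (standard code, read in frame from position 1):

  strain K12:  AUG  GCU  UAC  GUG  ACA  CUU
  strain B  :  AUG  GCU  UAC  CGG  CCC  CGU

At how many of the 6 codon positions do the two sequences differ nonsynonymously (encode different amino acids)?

Codon 1: AUG Met / AUG Met — identical.
Codon 2: GCU Ala / GCU Ala — identical.
Codon 3: UAC Tyr / UAC Tyr — identical.
Codon 4: GUG Val / CGG Arg — nonsynonymous.
Codon 5: ACA Thr / CCC Pro — nonsynonymous.
Codon 6: CUU Leu / CGU Arg — nonsynonymous.
Nonsynonymous differences: 3.

3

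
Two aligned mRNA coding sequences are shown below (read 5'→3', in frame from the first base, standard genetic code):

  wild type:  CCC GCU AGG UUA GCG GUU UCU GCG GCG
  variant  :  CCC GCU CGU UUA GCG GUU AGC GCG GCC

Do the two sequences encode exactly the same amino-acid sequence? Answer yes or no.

Codon 1: CCC Pro / CCC Pro — identical.
Codon 2: GCU Ala / GCU Ala — identical.
Codon 3: AGG Arg / CGU Arg — synonymous.
Codon 4: UUA Leu / UUA Leu — identical.
Codon 5: GCG Ala / GCG Ala — identical.
Codon 6: GUU Val / GUU Val — identical.
Codon 7: UCU Ser / AGC Ser — synonymous.
Codon 8: GCG Ala / GCG Ala — identical.
Codon 9: GCG Ala / GCC Ala — synonymous.
Nonsynonymous differences: 0 → same protein.

yes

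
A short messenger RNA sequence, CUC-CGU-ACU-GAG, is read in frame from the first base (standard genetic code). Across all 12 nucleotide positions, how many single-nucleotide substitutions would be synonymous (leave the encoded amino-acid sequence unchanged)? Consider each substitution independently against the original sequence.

10

Codon 1 (CUC, Leu): 3 synonymous substitutions.
Codon 2 (CGU, Arg): 3 synonymous substitutions.
Codon 3 (ACU, Thr): 3 synonymous substitutions.
Codon 4 (GAG, Glu): 1 synonymous substitution.
Total: 3 + 3 + 3 + 1 = 10.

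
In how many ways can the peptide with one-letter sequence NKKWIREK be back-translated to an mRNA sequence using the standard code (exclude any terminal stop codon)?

Asn: 2 codons.
Lys: 2 codons.
Lys: 2 codons.
Trp: 1 codon.
Ile: 3 codons.
Arg: 6 codons.
Glu: 2 codons.
Lys: 2 codons.
2 × 2 × 2 × 1 × 3 × 6 × 2 × 2 = 576.

576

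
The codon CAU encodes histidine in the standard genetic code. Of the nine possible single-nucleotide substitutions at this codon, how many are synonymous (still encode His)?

Position 1: none → 0 synonymous.
Position 2: none → 0 synonymous.
Position 3: CAC → 1 synonymous.
Total: 0 + 0 + 1 = 1.

1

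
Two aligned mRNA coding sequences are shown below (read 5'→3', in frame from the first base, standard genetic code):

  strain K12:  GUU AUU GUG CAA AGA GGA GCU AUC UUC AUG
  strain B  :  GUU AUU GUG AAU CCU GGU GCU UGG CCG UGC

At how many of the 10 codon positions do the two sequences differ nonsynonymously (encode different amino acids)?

Codon 1: GUU Val / GUU Val — identical.
Codon 2: AUU Ile / AUU Ile — identical.
Codon 3: GUG Val / GUG Val — identical.
Codon 4: CAA Gln / AAU Asn — nonsynonymous.
Codon 5: AGA Arg / CCU Pro — nonsynonymous.
Codon 6: GGA Gly / GGU Gly — synonymous.
Codon 7: GCU Ala / GCU Ala — identical.
Codon 8: AUC Ile / UGG Trp — nonsynonymous.
Codon 9: UUC Phe / CCG Pro — nonsynonymous.
Codon 10: AUG Met / UGC Cys — nonsynonymous.
Nonsynonymous differences: 5.

5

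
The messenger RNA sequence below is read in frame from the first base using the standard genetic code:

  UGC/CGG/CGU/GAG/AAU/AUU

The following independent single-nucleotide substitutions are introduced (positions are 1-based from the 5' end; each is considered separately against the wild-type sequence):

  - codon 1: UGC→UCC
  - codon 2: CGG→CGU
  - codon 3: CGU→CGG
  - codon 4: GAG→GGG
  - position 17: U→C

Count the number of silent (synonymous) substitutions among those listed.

Codon 1: UGC (Cys) → UCC (Ser) — missense.
Codon 2: CGG (Arg) → CGU (Arg) — synonymous.
Codon 3: CGU (Arg) → CGG (Arg) — synonymous.
Codon 4: GAG (Glu) → GGG (Gly) — missense.
Codon 6: AUU (Ile) → ACU (Thr) — missense.
Synonymous: 2 of 5.

2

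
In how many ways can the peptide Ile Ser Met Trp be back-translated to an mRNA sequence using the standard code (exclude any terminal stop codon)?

Ile: 3 codons.
Ser: 6 codons.
Met: 1 codon.
Trp: 1 codon.
3 × 6 × 1 × 1 = 18.

18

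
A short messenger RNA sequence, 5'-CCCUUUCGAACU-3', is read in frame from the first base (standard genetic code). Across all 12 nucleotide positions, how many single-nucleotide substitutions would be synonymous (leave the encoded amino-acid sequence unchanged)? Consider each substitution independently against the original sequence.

11

Codon 1 (CCC, Pro): 3 synonymous substitutions.
Codon 2 (UUU, Phe): 1 synonymous substitution.
Codon 3 (CGA, Arg): 4 synonymous substitutions.
Codon 4 (ACU, Thr): 3 synonymous substitutions.
Total: 3 + 1 + 4 + 3 = 11.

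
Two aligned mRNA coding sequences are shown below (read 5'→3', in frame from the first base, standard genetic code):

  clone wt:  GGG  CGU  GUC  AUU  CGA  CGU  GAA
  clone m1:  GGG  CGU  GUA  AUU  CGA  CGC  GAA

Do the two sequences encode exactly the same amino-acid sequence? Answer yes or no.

yes

Codon 1: GGG Gly / GGG Gly — identical.
Codon 2: CGU Arg / CGU Arg — identical.
Codon 3: GUC Val / GUA Val — synonymous.
Codon 4: AUU Ile / AUU Ile — identical.
Codon 5: CGA Arg / CGA Arg — identical.
Codon 6: CGU Arg / CGC Arg — synonymous.
Codon 7: GAA Glu / GAA Glu — identical.
Nonsynonymous differences: 0 → same protein.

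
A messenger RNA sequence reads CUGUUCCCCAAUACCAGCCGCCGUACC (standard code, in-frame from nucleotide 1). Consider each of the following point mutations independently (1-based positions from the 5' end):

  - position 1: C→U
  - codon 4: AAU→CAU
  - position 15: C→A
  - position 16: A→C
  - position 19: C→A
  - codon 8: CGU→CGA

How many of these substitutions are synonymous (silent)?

Codon 1: CUG (Leu) → UUG (Leu) — synonymous.
Codon 4: AAU (Asn) → CAU (His) — missense.
Codon 5: ACC (Thr) → ACA (Thr) — synonymous.
Codon 6: AGC (Ser) → CGC (Arg) — missense.
Codon 7: CGC (Arg) → AGC (Ser) — missense.
Codon 8: CGU (Arg) → CGA (Arg) — synonymous.
Synonymous: 3 of 6.

3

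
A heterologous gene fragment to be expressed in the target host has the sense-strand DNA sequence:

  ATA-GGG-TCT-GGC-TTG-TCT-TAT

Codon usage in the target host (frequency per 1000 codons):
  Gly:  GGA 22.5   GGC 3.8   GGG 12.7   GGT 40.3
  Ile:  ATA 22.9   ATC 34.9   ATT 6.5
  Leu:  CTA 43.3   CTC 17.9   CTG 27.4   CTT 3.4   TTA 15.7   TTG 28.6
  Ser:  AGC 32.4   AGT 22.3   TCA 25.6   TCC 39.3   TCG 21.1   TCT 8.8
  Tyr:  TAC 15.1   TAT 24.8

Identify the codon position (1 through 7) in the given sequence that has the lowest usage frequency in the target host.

4

Codon 1 ATA (Ile): 22.9 per 1000.
Codon 2 GGG (Gly): 12.7 per 1000.
Codon 3 TCT (Ser): 8.8 per 1000.
Codon 4 GGC (Gly): 3.8 per 1000.
Codon 5 TTG (Leu): 28.6 per 1000.
Codon 6 TCT (Ser): 8.8 per 1000.
Codon 7 TAT (Tyr): 24.8 per 1000.
Lowest frequency is 3.8 at codon 4.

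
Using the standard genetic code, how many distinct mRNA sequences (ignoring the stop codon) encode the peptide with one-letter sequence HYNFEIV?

384

His: 2 codons.
Tyr: 2 codons.
Asn: 2 codons.
Phe: 2 codons.
Glu: 2 codons.
Ile: 3 codons.
Val: 4 codons.
2 × 2 × 2 × 2 × 2 × 3 × 4 = 384.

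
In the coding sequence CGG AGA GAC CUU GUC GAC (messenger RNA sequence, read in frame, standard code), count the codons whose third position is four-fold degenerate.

3

Codon 1 CGG (Arg): third position 4-fold.
Codon 2 AGA (Arg): third position 2-fold.
Codon 3 GAC (Asp): third position 2-fold.
Codon 4 CUU (Leu): third position 4-fold.
Codon 5 GUC (Val): third position 4-fold.
Codon 6 GAC (Asp): third position 2-fold.
Four-fold degenerate third positions: 3.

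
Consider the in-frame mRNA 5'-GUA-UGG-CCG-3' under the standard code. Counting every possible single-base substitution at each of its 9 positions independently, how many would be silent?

Codon 1 (GUA, Val): 3 synonymous substitutions.
Codon 2 (UGG, Trp): 0 synonymous substitutions.
Codon 3 (CCG, Pro): 3 synonymous substitutions.
Total: 3 + 0 + 3 = 6.

6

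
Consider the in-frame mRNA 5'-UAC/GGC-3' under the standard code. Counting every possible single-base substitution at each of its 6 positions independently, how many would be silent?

Codon 1 (UAC, Tyr): 1 synonymous substitution.
Codon 2 (GGC, Gly): 3 synonymous substitutions.
Total: 1 + 3 = 4.

4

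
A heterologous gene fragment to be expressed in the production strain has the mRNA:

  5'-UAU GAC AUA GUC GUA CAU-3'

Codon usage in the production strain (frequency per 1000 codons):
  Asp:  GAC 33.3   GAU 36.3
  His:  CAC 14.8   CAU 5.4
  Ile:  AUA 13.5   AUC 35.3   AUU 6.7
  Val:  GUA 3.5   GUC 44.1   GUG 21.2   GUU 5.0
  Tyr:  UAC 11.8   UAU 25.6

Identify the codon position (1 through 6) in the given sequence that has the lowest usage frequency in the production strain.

Codon 1 UAU (Tyr): 25.6 per 1000.
Codon 2 GAC (Asp): 33.3 per 1000.
Codon 3 AUA (Ile): 13.5 per 1000.
Codon 4 GUC (Val): 44.1 per 1000.
Codon 5 GUA (Val): 3.5 per 1000.
Codon 6 CAU (His): 5.4 per 1000.
Lowest frequency is 3.5 at codon 5.

5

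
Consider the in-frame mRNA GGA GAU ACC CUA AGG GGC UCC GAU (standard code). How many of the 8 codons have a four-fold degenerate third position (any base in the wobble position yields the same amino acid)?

5

Codon 1 GGA (Gly): third position 4-fold.
Codon 2 GAU (Asp): third position 2-fold.
Codon 3 ACC (Thr): third position 4-fold.
Codon 4 CUA (Leu): third position 4-fold.
Codon 5 AGG (Arg): third position 2-fold.
Codon 6 GGC (Gly): third position 4-fold.
Codon 7 UCC (Ser): third position 4-fold.
Codon 8 GAU (Asp): third position 2-fold.
Four-fold degenerate third positions: 5.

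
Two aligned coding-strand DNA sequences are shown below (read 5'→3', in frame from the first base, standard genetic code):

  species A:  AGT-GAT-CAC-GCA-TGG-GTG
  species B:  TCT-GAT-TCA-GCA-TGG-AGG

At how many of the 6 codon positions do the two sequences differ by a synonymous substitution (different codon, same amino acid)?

Codon 1: AGT Ser / TCT Ser — synonymous.
Codon 2: GAT Asp / GAT Asp — identical.
Codon 3: CAC His / TCA Ser — nonsynonymous.
Codon 4: GCA Ala / GCA Ala — identical.
Codon 5: TGG Trp / TGG Trp — identical.
Codon 6: GTG Val / AGG Arg — nonsynonymous.
Synonymous differences: 1.

1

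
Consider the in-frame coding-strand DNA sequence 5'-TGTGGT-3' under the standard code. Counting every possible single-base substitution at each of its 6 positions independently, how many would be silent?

Codon 1 (TGT, Cys): 1 synonymous substitution.
Codon 2 (GGT, Gly): 3 synonymous substitutions.
Total: 1 + 3 = 4.

4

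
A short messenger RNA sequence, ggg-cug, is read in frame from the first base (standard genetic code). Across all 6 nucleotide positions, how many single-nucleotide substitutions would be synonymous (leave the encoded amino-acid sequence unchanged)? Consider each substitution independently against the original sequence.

7

Codon 1 (GGG, Gly): 3 synonymous substitutions.
Codon 2 (CUG, Leu): 4 synonymous substitutions.
Total: 3 + 4 = 7.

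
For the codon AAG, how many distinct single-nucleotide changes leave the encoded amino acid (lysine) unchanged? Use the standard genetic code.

1

Position 1: none → 0 synonymous.
Position 2: none → 0 synonymous.
Position 3: AAA → 1 synonymous.
Total: 0 + 0 + 1 = 1.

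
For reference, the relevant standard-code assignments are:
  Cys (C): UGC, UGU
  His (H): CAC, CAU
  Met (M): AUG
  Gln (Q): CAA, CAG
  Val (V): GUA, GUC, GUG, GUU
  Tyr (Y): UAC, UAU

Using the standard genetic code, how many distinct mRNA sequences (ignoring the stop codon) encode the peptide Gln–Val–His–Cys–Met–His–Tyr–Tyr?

Gln: 2 codons.
Val: 4 codons.
His: 2 codons.
Cys: 2 codons.
Met: 1 codon.
His: 2 codons.
Tyr: 2 codons.
Tyr: 2 codons.
2 × 4 × 2 × 2 × 1 × 2 × 2 × 2 = 256.

256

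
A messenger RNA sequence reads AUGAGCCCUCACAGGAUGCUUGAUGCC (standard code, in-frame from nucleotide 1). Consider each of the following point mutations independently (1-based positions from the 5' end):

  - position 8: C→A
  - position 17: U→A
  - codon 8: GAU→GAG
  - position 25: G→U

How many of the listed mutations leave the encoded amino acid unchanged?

0

Codon 3: CCU (Pro) → CAU (His) — missense.
Codon 6: AUG (Met) → AAG (Lys) — missense.
Codon 8: GAU (Asp) → GAG (Glu) — missense.
Codon 9: GCC (Ala) → UCC (Ser) — missense.
Synonymous: 0 of 4.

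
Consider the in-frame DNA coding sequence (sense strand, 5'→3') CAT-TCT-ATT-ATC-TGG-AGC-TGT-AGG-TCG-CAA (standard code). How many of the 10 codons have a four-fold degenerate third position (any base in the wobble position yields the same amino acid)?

Codon 1 CAT (His): third position 2-fold.
Codon 2 TCT (Ser): third position 4-fold.
Codon 3 ATT (Ile): third position 3-fold.
Codon 4 ATC (Ile): third position 3-fold.
Codon 5 TGG (Trp): third position 1-fold.
Codon 6 AGC (Ser): third position 2-fold.
Codon 7 TGT (Cys): third position 2-fold.
Codon 8 AGG (Arg): third position 2-fold.
Codon 9 TCG (Ser): third position 4-fold.
Codon 10 CAA (Gln): third position 2-fold.
Four-fold degenerate third positions: 2.

2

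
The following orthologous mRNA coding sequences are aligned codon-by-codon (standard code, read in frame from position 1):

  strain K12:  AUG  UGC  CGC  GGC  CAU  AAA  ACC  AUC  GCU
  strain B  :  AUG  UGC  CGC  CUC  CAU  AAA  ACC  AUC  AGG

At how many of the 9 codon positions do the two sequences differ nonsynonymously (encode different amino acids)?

2

Codon 1: AUG Met / AUG Met — identical.
Codon 2: UGC Cys / UGC Cys — identical.
Codon 3: CGC Arg / CGC Arg — identical.
Codon 4: GGC Gly / CUC Leu — nonsynonymous.
Codon 5: CAU His / CAU His — identical.
Codon 6: AAA Lys / AAA Lys — identical.
Codon 7: ACC Thr / ACC Thr — identical.
Codon 8: AUC Ile / AUC Ile — identical.
Codon 9: GCU Ala / AGG Arg — nonsynonymous.
Nonsynonymous differences: 2.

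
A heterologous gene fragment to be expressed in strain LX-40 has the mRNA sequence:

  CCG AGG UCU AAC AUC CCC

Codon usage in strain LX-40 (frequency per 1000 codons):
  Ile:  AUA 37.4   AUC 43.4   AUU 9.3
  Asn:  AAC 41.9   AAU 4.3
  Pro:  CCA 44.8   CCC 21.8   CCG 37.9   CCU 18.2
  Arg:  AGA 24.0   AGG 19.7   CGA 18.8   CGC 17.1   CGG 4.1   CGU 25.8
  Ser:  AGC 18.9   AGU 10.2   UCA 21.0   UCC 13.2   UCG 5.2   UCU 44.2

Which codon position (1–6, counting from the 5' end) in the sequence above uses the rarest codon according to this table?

Codon 1 CCG (Pro): 37.9 per 1000.
Codon 2 AGG (Arg): 19.7 per 1000.
Codon 3 UCU (Ser): 44.2 per 1000.
Codon 4 AAC (Asn): 41.9 per 1000.
Codon 5 AUC (Ile): 43.4 per 1000.
Codon 6 CCC (Pro): 21.8 per 1000.
Lowest frequency is 19.7 at codon 2.

2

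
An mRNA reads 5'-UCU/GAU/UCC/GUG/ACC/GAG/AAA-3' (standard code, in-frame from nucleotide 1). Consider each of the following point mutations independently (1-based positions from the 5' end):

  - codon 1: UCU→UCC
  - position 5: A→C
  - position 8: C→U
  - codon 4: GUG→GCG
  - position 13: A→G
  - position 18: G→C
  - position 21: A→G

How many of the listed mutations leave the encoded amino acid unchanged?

Codon 1: UCU (Ser) → UCC (Ser) — synonymous.
Codon 2: GAU (Asp) → GCU (Ala) — missense.
Codon 3: UCC (Ser) → UUC (Phe) — missense.
Codon 4: GUG (Val) → GCG (Ala) — missense.
Codon 5: ACC (Thr) → GCC (Ala) — missense.
Codon 6: GAG (Glu) → GAC (Asp) — missense.
Codon 7: AAA (Lys) → AAG (Lys) — synonymous.
Synonymous: 2 of 7.

2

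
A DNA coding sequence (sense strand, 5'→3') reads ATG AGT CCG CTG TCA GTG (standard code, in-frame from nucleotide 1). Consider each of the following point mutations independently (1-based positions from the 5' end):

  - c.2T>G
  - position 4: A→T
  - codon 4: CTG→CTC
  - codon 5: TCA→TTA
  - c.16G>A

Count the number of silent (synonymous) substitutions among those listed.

1

Codon 1: ATG (Met) → AGG (Arg) — missense.
Codon 2: AGT (Ser) → TGT (Cys) — missense.
Codon 4: CTG (Leu) → CTC (Leu) — synonymous.
Codon 5: TCA (Ser) → TTA (Leu) — missense.
Codon 6: GTG (Val) → ATG (Met) — missense.
Synonymous: 1 of 5.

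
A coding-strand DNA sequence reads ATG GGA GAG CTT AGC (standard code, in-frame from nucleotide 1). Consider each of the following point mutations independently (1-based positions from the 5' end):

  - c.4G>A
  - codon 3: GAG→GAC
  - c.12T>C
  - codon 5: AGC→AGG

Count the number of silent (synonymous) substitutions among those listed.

Codon 2: GGA (Gly) → AGA (Arg) — missense.
Codon 3: GAG (Glu) → GAC (Asp) — missense.
Codon 4: CTT (Leu) → CTC (Leu) — synonymous.
Codon 5: AGC (Ser) → AGG (Arg) — missense.
Synonymous: 1 of 4.

1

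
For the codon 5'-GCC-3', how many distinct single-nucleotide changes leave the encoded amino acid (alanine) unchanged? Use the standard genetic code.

Position 1: none → 0 synonymous.
Position 2: none → 0 synonymous.
Position 3: GCU, GCA, GCG → 3 synonymous.
Total: 0 + 0 + 3 = 3.

3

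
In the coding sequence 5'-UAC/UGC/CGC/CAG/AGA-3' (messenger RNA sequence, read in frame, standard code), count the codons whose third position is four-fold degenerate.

1

Codon 1 UAC (Tyr): third position 2-fold.
Codon 2 UGC (Cys): third position 2-fold.
Codon 3 CGC (Arg): third position 4-fold.
Codon 4 CAG (Gln): third position 2-fold.
Codon 5 AGA (Arg): third position 2-fold.
Four-fold degenerate third positions: 1.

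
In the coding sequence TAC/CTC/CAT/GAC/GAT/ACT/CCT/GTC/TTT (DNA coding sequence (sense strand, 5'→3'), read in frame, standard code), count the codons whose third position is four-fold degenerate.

4

Codon 1 TAC (Tyr): third position 2-fold.
Codon 2 CTC (Leu): third position 4-fold.
Codon 3 CAT (His): third position 2-fold.
Codon 4 GAC (Asp): third position 2-fold.
Codon 5 GAT (Asp): third position 2-fold.
Codon 6 ACT (Thr): third position 4-fold.
Codon 7 CCT (Pro): third position 4-fold.
Codon 8 GTC (Val): third position 4-fold.
Codon 9 TTT (Phe): third position 2-fold.
Four-fold degenerate third positions: 4.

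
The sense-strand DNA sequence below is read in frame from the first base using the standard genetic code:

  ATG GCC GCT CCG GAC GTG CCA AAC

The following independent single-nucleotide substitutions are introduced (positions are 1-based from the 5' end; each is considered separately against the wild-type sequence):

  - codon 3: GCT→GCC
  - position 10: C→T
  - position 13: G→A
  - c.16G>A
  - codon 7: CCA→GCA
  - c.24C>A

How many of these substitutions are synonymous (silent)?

Codon 3: GCT (Ala) → GCC (Ala) — synonymous.
Codon 4: CCG (Pro) → TCG (Ser) — missense.
Codon 5: GAC (Asp) → AAC (Asn) — missense.
Codon 6: GTG (Val) → ATG (Met) — missense.
Codon 7: CCA (Pro) → GCA (Ala) — missense.
Codon 8: AAC (Asn) → AAA (Lys) — missense.
Synonymous: 1 of 6.

1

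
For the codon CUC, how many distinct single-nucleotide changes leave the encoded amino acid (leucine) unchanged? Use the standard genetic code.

3

Position 1: none → 0 synonymous.
Position 2: none → 0 synonymous.
Position 3: CUU, CUA, CUG → 3 synonymous.
Total: 0 + 0 + 3 = 3.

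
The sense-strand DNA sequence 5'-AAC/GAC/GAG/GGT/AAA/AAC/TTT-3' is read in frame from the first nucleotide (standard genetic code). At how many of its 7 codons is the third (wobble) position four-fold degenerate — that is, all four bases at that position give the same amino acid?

Codon 1 AAC (Asn): third position 2-fold.
Codon 2 GAC (Asp): third position 2-fold.
Codon 3 GAG (Glu): third position 2-fold.
Codon 4 GGT (Gly): third position 4-fold.
Codon 5 AAA (Lys): third position 2-fold.
Codon 6 AAC (Asn): third position 2-fold.
Codon 7 TTT (Phe): third position 2-fold.
Four-fold degenerate third positions: 1.

1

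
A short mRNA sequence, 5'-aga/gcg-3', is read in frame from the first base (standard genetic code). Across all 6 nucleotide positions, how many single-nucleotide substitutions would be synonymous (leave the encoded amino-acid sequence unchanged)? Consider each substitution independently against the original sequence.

Codon 1 (AGA, Arg): 2 synonymous substitutions.
Codon 2 (GCG, Ala): 3 synonymous substitutions.
Total: 2 + 3 = 5.

5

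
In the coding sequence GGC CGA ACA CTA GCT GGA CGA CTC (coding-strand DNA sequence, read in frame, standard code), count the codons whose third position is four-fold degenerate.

8

Codon 1 GGC (Gly): third position 4-fold.
Codon 2 CGA (Arg): third position 4-fold.
Codon 3 ACA (Thr): third position 4-fold.
Codon 4 CTA (Leu): third position 4-fold.
Codon 5 GCT (Ala): third position 4-fold.
Codon 6 GGA (Gly): third position 4-fold.
Codon 7 CGA (Arg): third position 4-fold.
Codon 8 CTC (Leu): third position 4-fold.
Four-fold degenerate third positions: 8.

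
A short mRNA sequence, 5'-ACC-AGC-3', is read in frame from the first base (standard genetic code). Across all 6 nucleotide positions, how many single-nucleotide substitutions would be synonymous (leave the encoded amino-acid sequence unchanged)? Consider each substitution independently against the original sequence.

4

Codon 1 (ACC, Thr): 3 synonymous substitutions.
Codon 2 (AGC, Ser): 1 synonymous substitution.
Total: 3 + 1 = 4.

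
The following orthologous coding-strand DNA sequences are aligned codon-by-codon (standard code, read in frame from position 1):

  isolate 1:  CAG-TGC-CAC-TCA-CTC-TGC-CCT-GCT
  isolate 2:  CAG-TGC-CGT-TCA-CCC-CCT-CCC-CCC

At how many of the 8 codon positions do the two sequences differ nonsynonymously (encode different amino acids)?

Codon 1: CAG Gln / CAG Gln — identical.
Codon 2: TGC Cys / TGC Cys — identical.
Codon 3: CAC His / CGT Arg — nonsynonymous.
Codon 4: TCA Ser / TCA Ser — identical.
Codon 5: CTC Leu / CCC Pro — nonsynonymous.
Codon 6: TGC Cys / CCT Pro — nonsynonymous.
Codon 7: CCT Pro / CCC Pro — synonymous.
Codon 8: GCT Ala / CCC Pro — nonsynonymous.
Nonsynonymous differences: 4.

4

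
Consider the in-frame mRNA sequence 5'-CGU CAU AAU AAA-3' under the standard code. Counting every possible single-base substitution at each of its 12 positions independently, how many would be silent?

6

Codon 1 (CGU, Arg): 3 synonymous substitutions.
Codon 2 (CAU, His): 1 synonymous substitution.
Codon 3 (AAU, Asn): 1 synonymous substitution.
Codon 4 (AAA, Lys): 1 synonymous substitution.
Total: 3 + 1 + 1 + 1 = 6.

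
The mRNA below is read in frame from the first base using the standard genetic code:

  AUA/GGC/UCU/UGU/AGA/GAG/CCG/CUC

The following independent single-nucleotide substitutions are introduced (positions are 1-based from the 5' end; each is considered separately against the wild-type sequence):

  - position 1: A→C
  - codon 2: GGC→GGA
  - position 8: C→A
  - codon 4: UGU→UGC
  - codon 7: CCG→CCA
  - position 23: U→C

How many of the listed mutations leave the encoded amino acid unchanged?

Codon 1: AUA (Ile) → CUA (Leu) — missense.
Codon 2: GGC (Gly) → GGA (Gly) — synonymous.
Codon 3: UCU (Ser) → UAU (Tyr) — missense.
Codon 4: UGU (Cys) → UGC (Cys) — synonymous.
Codon 7: CCG (Pro) → CCA (Pro) — synonymous.
Codon 8: CUC (Leu) → CCC (Pro) — missense.
Synonymous: 3 of 6.

3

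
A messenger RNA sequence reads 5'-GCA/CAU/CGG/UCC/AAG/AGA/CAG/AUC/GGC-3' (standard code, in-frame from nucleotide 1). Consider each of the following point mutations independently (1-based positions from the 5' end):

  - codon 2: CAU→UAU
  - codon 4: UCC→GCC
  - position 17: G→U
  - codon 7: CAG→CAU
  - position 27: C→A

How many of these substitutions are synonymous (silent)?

Codon 2: CAU (His) → UAU (Tyr) — missense.
Codon 4: UCC (Ser) → GCC (Ala) — missense.
Codon 6: AGA (Arg) → AUA (Ile) — missense.
Codon 7: CAG (Gln) → CAU (His) — missense.
Codon 9: GGC (Gly) → GGA (Gly) — synonymous.
Synonymous: 1 of 5.

1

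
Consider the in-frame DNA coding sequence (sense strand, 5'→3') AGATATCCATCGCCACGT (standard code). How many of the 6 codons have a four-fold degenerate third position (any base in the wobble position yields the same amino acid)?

4

Codon 1 AGA (Arg): third position 2-fold.
Codon 2 TAT (Tyr): third position 2-fold.
Codon 3 CCA (Pro): third position 4-fold.
Codon 4 TCG (Ser): third position 4-fold.
Codon 5 CCA (Pro): third position 4-fold.
Codon 6 CGT (Arg): third position 4-fold.
Four-fold degenerate third positions: 4.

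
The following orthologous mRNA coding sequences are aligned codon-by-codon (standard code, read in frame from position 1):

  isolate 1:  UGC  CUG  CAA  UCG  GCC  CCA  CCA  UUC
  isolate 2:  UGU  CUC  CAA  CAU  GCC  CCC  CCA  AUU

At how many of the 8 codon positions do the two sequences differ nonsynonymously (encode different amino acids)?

Codon 1: UGC Cys / UGU Cys — synonymous.
Codon 2: CUG Leu / CUC Leu — synonymous.
Codon 3: CAA Gln / CAA Gln — identical.
Codon 4: UCG Ser / CAU His — nonsynonymous.
Codon 5: GCC Ala / GCC Ala — identical.
Codon 6: CCA Pro / CCC Pro — synonymous.
Codon 7: CCA Pro / CCA Pro — identical.
Codon 8: UUC Phe / AUU Ile — nonsynonymous.
Nonsynonymous differences: 2.

2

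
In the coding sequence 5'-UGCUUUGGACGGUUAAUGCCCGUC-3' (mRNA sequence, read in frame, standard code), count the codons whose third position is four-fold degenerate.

Codon 1 UGC (Cys): third position 2-fold.
Codon 2 UUU (Phe): third position 2-fold.
Codon 3 GGA (Gly): third position 4-fold.
Codon 4 CGG (Arg): third position 4-fold.
Codon 5 UUA (Leu): third position 2-fold.
Codon 6 AUG (Met): third position 1-fold.
Codon 7 CCC (Pro): third position 4-fold.
Codon 8 GUC (Val): third position 4-fold.
Four-fold degenerate third positions: 4.

4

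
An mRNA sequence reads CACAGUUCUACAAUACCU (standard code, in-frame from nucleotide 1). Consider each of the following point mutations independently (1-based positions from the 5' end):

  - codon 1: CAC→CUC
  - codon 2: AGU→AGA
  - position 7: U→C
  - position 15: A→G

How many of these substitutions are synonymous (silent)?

Codon 1: CAC (His) → CUC (Leu) — missense.
Codon 2: AGU (Ser) → AGA (Arg) — missense.
Codon 3: UCU (Ser) → CCU (Pro) — missense.
Codon 5: AUA (Ile) → AUG (Met) — missense.
Synonymous: 0 of 4.

0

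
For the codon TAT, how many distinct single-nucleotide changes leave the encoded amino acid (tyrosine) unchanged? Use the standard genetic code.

1

Position 1: none → 0 synonymous.
Position 2: none → 0 synonymous.
Position 3: TAC → 1 synonymous.
Total: 0 + 0 + 1 = 1.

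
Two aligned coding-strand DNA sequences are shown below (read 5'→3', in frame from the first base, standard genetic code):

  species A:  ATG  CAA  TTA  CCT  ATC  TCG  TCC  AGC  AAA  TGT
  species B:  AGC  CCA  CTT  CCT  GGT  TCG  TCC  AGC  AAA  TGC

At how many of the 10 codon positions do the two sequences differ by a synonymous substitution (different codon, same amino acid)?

2

Codon 1: ATG Met / AGC Ser — nonsynonymous.
Codon 2: CAA Gln / CCA Pro — nonsynonymous.
Codon 3: TTA Leu / CTT Leu — synonymous.
Codon 4: CCT Pro / CCT Pro — identical.
Codon 5: ATC Ile / GGT Gly — nonsynonymous.
Codon 6: TCG Ser / TCG Ser — identical.
Codon 7: TCC Ser / TCC Ser — identical.
Codon 8: AGC Ser / AGC Ser — identical.
Codon 9: AAA Lys / AAA Lys — identical.
Codon 10: TGT Cys / TGC Cys — synonymous.
Synonymous differences: 2.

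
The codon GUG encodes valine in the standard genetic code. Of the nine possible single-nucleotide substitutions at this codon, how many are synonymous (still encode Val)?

3

Position 1: none → 0 synonymous.
Position 2: none → 0 synonymous.
Position 3: GUU, GUC, GUA → 3 synonymous.
Total: 0 + 0 + 3 = 3.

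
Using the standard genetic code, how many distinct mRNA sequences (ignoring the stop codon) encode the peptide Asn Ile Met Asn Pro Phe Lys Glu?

Asn: 2 codons.
Ile: 3 codons.
Met: 1 codon.
Asn: 2 codons.
Pro: 4 codons.
Phe: 2 codons.
Lys: 2 codons.
Glu: 2 codons.
2 × 3 × 1 × 2 × 4 × 2 × 2 × 2 = 384.

384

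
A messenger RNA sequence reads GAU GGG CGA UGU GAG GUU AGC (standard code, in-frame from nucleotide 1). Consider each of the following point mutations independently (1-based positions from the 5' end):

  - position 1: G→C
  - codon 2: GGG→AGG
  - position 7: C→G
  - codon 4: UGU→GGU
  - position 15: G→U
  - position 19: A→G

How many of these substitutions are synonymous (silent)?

0

Codon 1: GAU (Asp) → CAU (His) — missense.
Codon 2: GGG (Gly) → AGG (Arg) — missense.
Codon 3: CGA (Arg) → GGA (Gly) — missense.
Codon 4: UGU (Cys) → GGU (Gly) — missense.
Codon 5: GAG (Glu) → GAU (Asp) — missense.
Codon 7: AGC (Ser) → GGC (Gly) — missense.
Synonymous: 0 of 6.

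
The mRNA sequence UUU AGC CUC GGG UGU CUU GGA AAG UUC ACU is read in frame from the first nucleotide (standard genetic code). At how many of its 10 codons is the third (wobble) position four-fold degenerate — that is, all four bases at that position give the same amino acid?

Codon 1 UUU (Phe): third position 2-fold.
Codon 2 AGC (Ser): third position 2-fold.
Codon 3 CUC (Leu): third position 4-fold.
Codon 4 GGG (Gly): third position 4-fold.
Codon 5 UGU (Cys): third position 2-fold.
Codon 6 CUU (Leu): third position 4-fold.
Codon 7 GGA (Gly): third position 4-fold.
Codon 8 AAG (Lys): third position 2-fold.
Codon 9 UUC (Phe): third position 2-fold.
Codon 10 ACU (Thr): third position 4-fold.
Four-fold degenerate third positions: 5.

5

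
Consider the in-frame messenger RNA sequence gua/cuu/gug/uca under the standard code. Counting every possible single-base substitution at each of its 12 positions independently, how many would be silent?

Codon 1 (GUA, Val): 3 synonymous substitutions.
Codon 2 (CUU, Leu): 3 synonymous substitutions.
Codon 3 (GUG, Val): 3 synonymous substitutions.
Codon 4 (UCA, Ser): 3 synonymous substitutions.
Total: 3 + 3 + 3 + 3 = 12.

12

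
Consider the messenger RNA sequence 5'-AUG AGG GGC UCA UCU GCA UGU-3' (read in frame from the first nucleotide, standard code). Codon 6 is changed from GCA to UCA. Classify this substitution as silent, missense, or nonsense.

Position 16 falls in codon 6: GCA → Ala.
After the substitution the codon is UCA → Ser.
Ala ≠ Ser, so this is a missense mutation.

missense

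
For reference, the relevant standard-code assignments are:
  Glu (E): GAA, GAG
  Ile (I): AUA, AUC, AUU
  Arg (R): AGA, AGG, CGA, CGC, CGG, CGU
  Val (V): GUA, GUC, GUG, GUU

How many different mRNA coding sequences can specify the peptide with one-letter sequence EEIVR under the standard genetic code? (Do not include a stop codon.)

Glu: 2 codons.
Glu: 2 codons.
Ile: 3 codons.
Val: 4 codons.
Arg: 6 codons.
2 × 2 × 3 × 4 × 6 = 288.

288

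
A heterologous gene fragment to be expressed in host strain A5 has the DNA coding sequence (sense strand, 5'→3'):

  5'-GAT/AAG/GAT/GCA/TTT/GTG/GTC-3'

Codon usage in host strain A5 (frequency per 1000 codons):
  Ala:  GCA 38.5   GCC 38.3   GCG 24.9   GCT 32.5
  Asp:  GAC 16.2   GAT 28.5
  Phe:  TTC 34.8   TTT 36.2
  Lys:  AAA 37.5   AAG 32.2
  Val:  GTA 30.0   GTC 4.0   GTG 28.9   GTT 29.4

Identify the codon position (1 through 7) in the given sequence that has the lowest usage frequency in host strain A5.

Codon 1 GAT (Asp): 28.5 per 1000.
Codon 2 AAG (Lys): 32.2 per 1000.
Codon 3 GAT (Asp): 28.5 per 1000.
Codon 4 GCA (Ala): 38.5 per 1000.
Codon 5 TTT (Phe): 36.2 per 1000.
Codon 6 GTG (Val): 28.9 per 1000.
Codon 7 GTC (Val): 4.0 per 1000.
Lowest frequency is 4.0 at codon 7.

7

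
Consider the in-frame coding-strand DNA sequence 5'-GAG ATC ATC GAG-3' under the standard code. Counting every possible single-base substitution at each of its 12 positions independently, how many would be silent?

Codon 1 (GAG, Glu): 1 synonymous substitution.
Codon 2 (ATC, Ile): 2 synonymous substitutions.
Codon 3 (ATC, Ile): 2 synonymous substitutions.
Codon 4 (GAG, Glu): 1 synonymous substitution.
Total: 1 + 2 + 2 + 1 = 6.

6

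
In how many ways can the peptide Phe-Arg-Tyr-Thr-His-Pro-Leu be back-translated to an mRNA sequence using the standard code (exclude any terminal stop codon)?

4608

Phe: 2 codons.
Arg: 6 codons.
Tyr: 2 codons.
Thr: 4 codons.
His: 2 codons.
Pro: 4 codons.
Leu: 6 codons.
2 × 6 × 2 × 4 × 2 × 4 × 6 = 4608.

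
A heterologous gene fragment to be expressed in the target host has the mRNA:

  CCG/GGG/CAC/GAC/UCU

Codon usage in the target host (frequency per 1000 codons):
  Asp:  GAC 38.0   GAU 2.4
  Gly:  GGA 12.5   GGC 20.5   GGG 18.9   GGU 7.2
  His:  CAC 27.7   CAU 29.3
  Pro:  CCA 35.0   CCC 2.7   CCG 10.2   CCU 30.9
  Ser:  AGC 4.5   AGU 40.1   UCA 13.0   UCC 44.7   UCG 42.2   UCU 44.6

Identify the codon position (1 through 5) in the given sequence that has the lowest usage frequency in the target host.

1

Codon 1 CCG (Pro): 10.2 per 1000.
Codon 2 GGG (Gly): 18.9 per 1000.
Codon 3 CAC (His): 27.7 per 1000.
Codon 4 GAC (Asp): 38.0 per 1000.
Codon 5 UCU (Ser): 44.6 per 1000.
Lowest frequency is 10.2 at codon 1.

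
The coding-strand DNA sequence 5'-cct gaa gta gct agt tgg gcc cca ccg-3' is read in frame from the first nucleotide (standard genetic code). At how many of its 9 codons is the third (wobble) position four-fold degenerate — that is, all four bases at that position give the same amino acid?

6

Codon 1 CCT (Pro): third position 4-fold.
Codon 2 GAA (Glu): third position 2-fold.
Codon 3 GTA (Val): third position 4-fold.
Codon 4 GCT (Ala): third position 4-fold.
Codon 5 AGT (Ser): third position 2-fold.
Codon 6 TGG (Trp): third position 1-fold.
Codon 7 GCC (Ala): third position 4-fold.
Codon 8 CCA (Pro): third position 4-fold.
Codon 9 CCG (Pro): third position 4-fold.
Four-fold degenerate third positions: 6.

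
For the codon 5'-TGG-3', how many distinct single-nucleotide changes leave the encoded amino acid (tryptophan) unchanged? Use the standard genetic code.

Position 1: none → 0 synonymous.
Position 2: none → 0 synonymous.
Position 3: none → 0 synonymous.
Total: 0 + 0 + 0 = 0.

0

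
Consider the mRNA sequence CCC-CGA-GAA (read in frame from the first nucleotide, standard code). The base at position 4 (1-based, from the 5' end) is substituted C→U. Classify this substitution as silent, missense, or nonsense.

nonsense

Position 4 falls in codon 2: CGA → Arg.
After the substitution the codon is UGA → Stop.
The new codon is a stop codon, so this is a nonsense mutation.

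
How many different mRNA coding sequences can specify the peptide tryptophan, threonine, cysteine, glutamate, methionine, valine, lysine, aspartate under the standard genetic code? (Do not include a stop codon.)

Trp: 1 codon.
Thr: 4 codons.
Cys: 2 codons.
Glu: 2 codons.
Met: 1 codon.
Val: 4 codons.
Lys: 2 codons.
Asp: 2 codons.
1 × 4 × 2 × 2 × 1 × 4 × 2 × 2 = 256.

256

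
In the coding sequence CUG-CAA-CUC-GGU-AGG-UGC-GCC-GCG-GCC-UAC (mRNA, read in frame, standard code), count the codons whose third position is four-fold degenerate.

6

Codon 1 CUG (Leu): third position 4-fold.
Codon 2 CAA (Gln): third position 2-fold.
Codon 3 CUC (Leu): third position 4-fold.
Codon 4 GGU (Gly): third position 4-fold.
Codon 5 AGG (Arg): third position 2-fold.
Codon 6 UGC (Cys): third position 2-fold.
Codon 7 GCC (Ala): third position 4-fold.
Codon 8 GCG (Ala): third position 4-fold.
Codon 9 GCC (Ala): third position 4-fold.
Codon 10 UAC (Tyr): third position 2-fold.
Four-fold degenerate third positions: 6.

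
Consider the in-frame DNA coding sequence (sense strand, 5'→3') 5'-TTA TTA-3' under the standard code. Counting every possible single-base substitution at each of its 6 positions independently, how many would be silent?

4

Codon 1 (TTA, Leu): 2 synonymous substitutions.
Codon 2 (TTA, Leu): 2 synonymous substitutions.
Total: 2 + 2 = 4.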